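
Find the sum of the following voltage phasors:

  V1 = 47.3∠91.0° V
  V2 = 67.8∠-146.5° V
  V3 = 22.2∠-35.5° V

Step 1 — Convert each phasor to rectangular form:
  V1 = 47.3·(cos(91.0°) + j·sin(91.0°)) = -0.8255 + j47.29 V
  V2 = 67.8·(cos(-146.5°) + j·sin(-146.5°)) = -56.54 - j37.42 V
  V3 = 22.2·(cos(-35.5°) + j·sin(-35.5°)) = 18.07 - j12.89 V
Step 2 — Sum components: V_total = -39.29 - j3.02 V.
Step 3 — Convert to polar: |V_total| = 39.41 V, ∠V_total = -175.6°.

V_total = 39.41∠-175.6° V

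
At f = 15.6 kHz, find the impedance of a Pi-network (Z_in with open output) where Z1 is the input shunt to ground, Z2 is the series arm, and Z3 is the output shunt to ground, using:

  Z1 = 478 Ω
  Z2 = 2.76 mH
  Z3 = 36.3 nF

Step 1 — Angular frequency: ω = 2π·f = 2π·1.56e+04 = 9.802e+04 rad/s.
Step 2 — Component impedances:
  Z1: Z = R = 478 Ω
  Z2: Z = jωL = j·9.802e+04·0.00276 = 0 + j270.5 Ω
  Z3: Z = 1/(jωC) = -j/(ω·C) = 0 - j281.1 Ω
Step 3 — With open output, the series arm Z2 and the output shunt Z3 appear in series to ground: Z2 + Z3 = 0 - j10.52 Ω.
Step 4 — Parallel with input shunt Z1: Z_in = Z1 || (Z2 + Z3) = 0.2316 - j10.52 Ω = 10.52∠-88.7° Ω.

Z = 0.2316 - j10.52 Ω = 10.52∠-88.7° Ω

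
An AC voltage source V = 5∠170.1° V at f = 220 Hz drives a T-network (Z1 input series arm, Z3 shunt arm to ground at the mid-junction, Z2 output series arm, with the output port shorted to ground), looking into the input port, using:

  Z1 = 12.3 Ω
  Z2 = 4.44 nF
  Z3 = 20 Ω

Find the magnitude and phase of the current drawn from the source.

Step 1 — Angular frequency: ω = 2π·f = 2π·220 = 1382 rad/s.
Step 2 — Component impedances:
  Z1: Z = R = 12.3 Ω
  Z2: Z = 1/(jωC) = -j/(ω·C) = 0 - j1.629e+05 Ω
  Z3: Z = R = 20 Ω
Step 3 — With the output port shorted to ground, the output series arm Z2 runs from the junction to ground; the shunt arm Z3 also runs from the junction to ground. They appear in parallel: Z3 || Z2 = 20 - j0.002455 Ω.
Step 4 — Series with input arm Z1: Z_in = Z1 + (Z3 || Z2) = 32.3 - j0.002455 Ω = 32.3∠-0.0° Ω.
Step 5 — Source phasor: V = 5∠170.1° V = -4.926 + j0.8596 V.
Step 6 — Ohm's law: I = V / Z_total = (-4.926 + j0.8596) / (32.3 - j0.002455) = -0.1525 + j0.0266 A.
Step 7 — Convert to polar: |I| = 0.1548 A, ∠I = 170.1°.

I = 0.1548∠170.1° A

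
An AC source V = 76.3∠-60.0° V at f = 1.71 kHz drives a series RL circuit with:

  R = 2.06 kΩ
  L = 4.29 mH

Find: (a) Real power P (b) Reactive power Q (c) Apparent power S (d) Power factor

Step 1 — Angular frequency: ω = 2π·f = 2π·1710 = 1.074e+04 rad/s.
Step 2 — Component impedances:
  R: Z = R = 2060 Ω
  L: Z = jωL = j·1.074e+04·0.00429 = 0 + j46.09 Ω
Step 3 — Series combination: Z_total = R + L = 2060 + j46.09 Ω = 2061∠1.3° Ω.
Step 4 — Source phasor: V = 76.3∠-60.0° V = 38.15 - j66.08 V.
Step 5 — Current: I = V / Z = 0.01779 - j0.03247 A = 0.03703∠-61.3° A.
Step 6 — Complex power: S = V·I* = 2.825 + j0.0632 VA.
Step 7 — Real power: P = Re(S) = 2.825 W.
Step 8 — Reactive power: Q = Im(S) = 0.0632 VAR.
Step 9 — Apparent power: |S| = 2.825 VA.
Step 10 — Power factor: PF = P/|S| = 0.9997 (lagging).

(a) P = 2.825 W  (b) Q = 0.0632 VAR  (c) S = 2.825 VA  (d) PF = 0.9997 (lagging)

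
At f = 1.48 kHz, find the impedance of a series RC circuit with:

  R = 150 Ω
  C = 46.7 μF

Step 1 — Angular frequency: ω = 2π·f = 2π·1480 = 9299 rad/s.
Step 2 — Component impedances:
  R: Z = R = 150 Ω
  C: Z = 1/(jωC) = -j/(ω·C) = 0 - j2.303 Ω
Step 3 — Series combination: Z_total = R + C = 150 - j2.303 Ω = 150∠-0.9° Ω.

Z = 150 - j2.303 Ω = 150∠-0.9° Ω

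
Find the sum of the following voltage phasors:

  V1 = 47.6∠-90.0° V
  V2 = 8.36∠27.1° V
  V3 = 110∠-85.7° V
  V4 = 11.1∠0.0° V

Step 1 — Convert each phasor to rectangular form:
  V1 = 47.6·(cos(-90.0°) + j·sin(-90.0°)) = 0 - j47.6 V
  V2 = 8.36·(cos(27.1°) + j·sin(27.1°)) = 7.442 + j3.808 V
  V3 = 110·(cos(-85.7°) + j·sin(-85.7°)) = 8.248 - j109.7 V
  V4 = 11.1·(cos(0.0°) + j·sin(0.0°)) = 11.1 V
Step 2 — Sum components: V_total = 26.79 - j153.5 V.
Step 3 — Convert to polar: |V_total| = 155.8 V, ∠V_total = -80.1°.

V_total = 155.8∠-80.1° V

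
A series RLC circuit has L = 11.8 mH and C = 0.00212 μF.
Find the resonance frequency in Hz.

Step 1 — Resonance condition Im(Z)=0 gives ω₀ = 1/√(LC).
Step 2 — ω₀ = 1/√(0.0118·2.12e-09) = 1.999e+05 rad/s.
Step 3 — f₀ = ω₀/(2π) = 3.182e+04 Hz.

f₀ = 3.182e+04 Hz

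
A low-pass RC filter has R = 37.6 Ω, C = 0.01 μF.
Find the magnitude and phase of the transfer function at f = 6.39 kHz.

Step 1 — Angular frequency: ω = 2π·6390 = 4.015e+04 rad/s.
Step 2 — Transfer function: H(jω) = 1/(1 + jωRC).
Step 3 — Denominator: 1 + jωRC = 1 + j·4.015e+04·37.6·1e-08 = 1 + j0.0151.
Step 4 — H = 0.9998 - j0.01509.
Step 5 — Magnitude: |H| = 0.9999 (-0.0 dB); phase: φ = -0.9°.

|H| = 0.9999 (-0.0 dB), φ = -0.9°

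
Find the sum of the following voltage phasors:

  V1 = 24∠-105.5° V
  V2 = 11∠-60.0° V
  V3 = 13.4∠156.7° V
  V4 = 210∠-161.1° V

Step 1 — Convert each phasor to rectangular form:
  V1 = 24·(cos(-105.5°) + j·sin(-105.5°)) = -6.414 - j23.13 V
  V2 = 11·(cos(-60.0°) + j·sin(-60.0°)) = 5.5 - j9.526 V
  V3 = 13.4·(cos(156.7°) + j·sin(156.7°)) = -12.31 + j5.3 V
  V4 = 210·(cos(-161.1°) + j·sin(-161.1°)) = -198.7 - j68.02 V
Step 2 — Sum components: V_total = -211.9 - j95.38 V.
Step 3 — Convert to polar: |V_total| = 232.4 V, ∠V_total = -155.8°.

V_total = 232.4∠-155.8° V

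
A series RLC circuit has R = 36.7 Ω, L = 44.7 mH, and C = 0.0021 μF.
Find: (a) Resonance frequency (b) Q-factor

Step 1 — Resonance condition Im(Z)=0 gives ω₀ = 1/√(LC).
Step 2 — ω₀ = 1/√(0.0447·2.1e-09) = 1.032e+05 rad/s.
Step 3 — f₀ = ω₀/(2π) = 1.643e+04 Hz.
Step 4 — Series Q: Q = ω₀L/R = 1.032e+05·0.0447/36.7 = 125.7.

(a) f₀ = 1.643e+04 Hz  (b) Q = 125.7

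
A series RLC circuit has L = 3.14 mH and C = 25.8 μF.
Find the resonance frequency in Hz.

Step 1 — Resonance condition Im(Z)=0 gives ω₀ = 1/√(LC).
Step 2 — ω₀ = 1/√(0.00314·2.58e-05) = 3513 rad/s.
Step 3 — f₀ = ω₀/(2π) = 559.2 Hz.

f₀ = 559.2 Hz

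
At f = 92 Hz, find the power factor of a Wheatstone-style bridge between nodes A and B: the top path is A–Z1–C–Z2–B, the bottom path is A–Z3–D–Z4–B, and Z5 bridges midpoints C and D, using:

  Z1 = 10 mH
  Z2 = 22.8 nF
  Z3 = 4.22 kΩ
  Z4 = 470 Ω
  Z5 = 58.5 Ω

Step 1 — Angular frequency: ω = 2π·f = 2π·92 = 578.1 rad/s.
Step 2 — Component impedances:
  Z1: Z = jωL = j·578.1·0.01 = 0 + j5.781 Ω
  Z2: Z = 1/(jωC) = -j/(ω·C) = 0 - j7.587e+04 Ω
  Z3: Z = R = 4220 Ω
  Z4: Z = R = 470 Ω
  Z5: Z = R = 58.5 Ω
Step 3 — Bridge requires nodal analysis (the Z5 bridge couples midpoints C and D, so the two paths cannot be reduced to a simple series/parallel combination). Setting node B to ground and injecting 1 A at node A, the 3-node admittance system at A, C, D solves to V_A = Z_AB = 527.7 + j1.954 Ω = 527.7∠0.2° Ω.
Step 4 — Power factor: PF = cos(φ) = Re(Z)/|Z| = 527.7/527.7 = 1.
Step 5 — Type: Im(Z) = 1.954 ⇒ lagging (phase φ = 0.2°).

PF = 1 (lagging, φ = 0.2°)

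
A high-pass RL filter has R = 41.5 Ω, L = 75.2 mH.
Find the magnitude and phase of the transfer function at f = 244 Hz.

Step 1 — Angular frequency: ω = 2π·244 = 1533 rad/s.
Step 2 — Transfer function: H(jω) = jωL/(R + jωL).
Step 3 — Numerator jωL = j·115.3; denominator R + jωL = 41.5 + j115.3.
Step 4 — H = 0.8853 + j0.3187.
Step 5 — Magnitude: |H| = 0.9409 (-0.5 dB); phase: φ = 19.8°.

|H| = 0.9409 (-0.5 dB), φ = 19.8°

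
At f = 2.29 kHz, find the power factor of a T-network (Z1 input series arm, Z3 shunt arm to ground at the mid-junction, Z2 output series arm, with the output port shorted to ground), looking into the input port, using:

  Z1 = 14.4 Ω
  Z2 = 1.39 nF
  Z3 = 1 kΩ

Step 1 — Angular frequency: ω = 2π·f = 2π·2290 = 1.439e+04 rad/s.
Step 2 — Component impedances:
  Z1: Z = R = 14.4 Ω
  Z2: Z = 1/(jωC) = -j/(ω·C) = 0 - j5e+04 Ω
  Z3: Z = R = 1000 Ω
Step 3 — With the output port shorted to ground, the output series arm Z2 runs from the junction to ground; the shunt arm Z3 also runs from the junction to ground. They appear in parallel: Z3 || Z2 = 999.6 - j19.99 Ω.
Step 4 — Series with input arm Z1: Z_in = Z1 + (Z3 || Z2) = 1014 - j19.99 Ω = 1014∠-1.1° Ω.
Step 5 — Power factor: PF = cos(φ) = Re(Z)/|Z| = 1014/1014.2 = 0.9998.
Step 6 — Type: Im(Z) = -19.99 ⇒ leading (phase φ = -1.1°).

PF = 0.9998 (leading, φ = -1.1°)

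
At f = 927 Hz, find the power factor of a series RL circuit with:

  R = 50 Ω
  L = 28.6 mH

Step 1 — Angular frequency: ω = 2π·f = 2π·927 = 5825 rad/s.
Step 2 — Component impedances:
  R: Z = R = 50 Ω
  L: Z = jωL = j·5825·0.0286 = 0 + j166.6 Ω
Step 3 — Series combination: Z_total = R + L = 50 + j166.6 Ω = 173.9∠73.3° Ω.
Step 4 — Power factor: PF = cos(φ) = Re(Z)/|Z| = 50/173.9 = 0.2875.
Step 5 — Type: Im(Z) = 166.6 ⇒ lagging (phase φ = 73.3°).

PF = 0.2875 (lagging, φ = 73.3°)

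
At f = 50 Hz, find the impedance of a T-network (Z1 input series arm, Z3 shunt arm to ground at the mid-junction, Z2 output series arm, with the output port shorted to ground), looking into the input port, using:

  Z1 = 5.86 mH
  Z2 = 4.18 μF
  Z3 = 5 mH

Step 1 — Angular frequency: ω = 2π·f = 2π·50 = 314.2 rad/s.
Step 2 — Component impedances:
  Z1: Z = jωL = j·314.2·0.00586 = 0 + j1.841 Ω
  Z2: Z = 1/(jωC) = -j/(ω·C) = 0 - j761.5 Ω
  Z3: Z = jωL = j·314.2·0.005 = 0 + j1.571 Ω
Step 3 — With the output port shorted to ground, the output series arm Z2 runs from the junction to ground; the shunt arm Z3 also runs from the junction to ground. They appear in parallel: Z3 || Z2 = 0 + j1.574 Ω.
Step 4 — Series with input arm Z1: Z_in = Z1 + (Z3 || Z2) = 0 + j3.415 Ω = 3.415∠90.0° Ω.

Z = 0 + j3.415 Ω = 3.415∠90.0° Ω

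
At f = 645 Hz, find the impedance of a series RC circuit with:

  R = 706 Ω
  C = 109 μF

Step 1 — Angular frequency: ω = 2π·f = 2π·645 = 4053 rad/s.
Step 2 — Component impedances:
  R: Z = R = 706 Ω
  C: Z = 1/(jωC) = -j/(ω·C) = 0 - j2.264 Ω
Step 3 — Series combination: Z_total = R + C = 706 - j2.264 Ω = 706∠-0.2° Ω.

Z = 706 - j2.264 Ω = 706∠-0.2° Ω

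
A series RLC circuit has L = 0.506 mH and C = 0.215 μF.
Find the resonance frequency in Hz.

Step 1 — Resonance condition Im(Z)=0 gives ω₀ = 1/√(LC).
Step 2 — ω₀ = 1/√(0.000506·2.15e-07) = 9.588e+04 rad/s.
Step 3 — f₀ = ω₀/(2π) = 1.526e+04 Hz.

f₀ = 1.526e+04 Hz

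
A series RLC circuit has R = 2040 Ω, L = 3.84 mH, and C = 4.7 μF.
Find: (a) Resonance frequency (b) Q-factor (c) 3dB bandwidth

Step 1 — Resonance: ω₀ = 1/√(LC) = 1/√(0.00384·4.7e-06) = 7444 rad/s.
Step 2 — f₀ = ω₀/(2π) = 1185 Hz.
Step 3 — Series Q: Q = ω₀L/R = 7444·0.00384/2040 = 0.01401.
Step 4 — Bandwidth: Δω = ω₀/Q = 5.312e+05 rad/s; BW = Δω/(2π) = 8.455e+04 Hz.

(a) f₀ = 1185 Hz  (b) Q = 0.01401  (c) BW = 8.455e+04 Hz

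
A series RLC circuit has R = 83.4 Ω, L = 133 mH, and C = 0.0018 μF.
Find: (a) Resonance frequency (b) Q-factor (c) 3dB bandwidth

Step 1 — Resonance condition Im(Z)=0 gives ω₀ = 1/√(LC).
Step 2 — ω₀ = 1/√(0.133·1.8e-09) = 6.463e+04 rad/s.
Step 3 — f₀ = ω₀/(2π) = 1.029e+04 Hz.
Step 4 — Series Q: Q = ω₀L/R = 6.463e+04·0.133/83.4 = 103.1.
Step 5 — 3dB bandwidth: Δω = ω₀/Q = 627.1 rad/s; BW = Δω/(2π) = 99.8 Hz.

(a) f₀ = 1.029e+04 Hz  (b) Q = 103.1  (c) BW = 99.8 Hz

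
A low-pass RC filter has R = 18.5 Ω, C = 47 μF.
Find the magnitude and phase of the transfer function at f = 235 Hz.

Step 1 — Angular frequency: ω = 2π·235 = 1477 rad/s.
Step 2 — Transfer function: H(jω) = 1/(1 + jωRC).
Step 3 — Denominator: 1 + jωRC = 1 + j·1477·18.5·4.7e-05 = 1 + j1.284.
Step 4 — H = 0.3776 - j0.4848.
Step 5 — Magnitude: |H| = 0.6145 (-4.2 dB); phase: φ = -52.1°.

|H| = 0.6145 (-4.2 dB), φ = -52.1°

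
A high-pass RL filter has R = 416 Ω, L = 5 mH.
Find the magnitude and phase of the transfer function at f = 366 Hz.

Step 1 — Angular frequency: ω = 2π·366 = 2300 rad/s.
Step 2 — Transfer function: H(jω) = jωL/(R + jωL).
Step 3 — Numerator jωL = j·11.5; denominator R + jωL = 416 + j11.5.
Step 4 — H = 0.0007634 + j0.02762.
Step 5 — Magnitude: |H| = 0.02763 (-31.2 dB); phase: φ = 88.4°.

|H| = 0.02763 (-31.2 dB), φ = 88.4°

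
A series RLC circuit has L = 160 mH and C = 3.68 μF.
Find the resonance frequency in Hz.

Step 1 — Resonance condition Im(Z)=0 gives ω₀ = 1/√(LC).
Step 2 — ω₀ = 1/√(0.16·3.68e-06) = 1303 rad/s.
Step 3 — f₀ = ω₀/(2π) = 207.4 Hz.

f₀ = 207.4 Hz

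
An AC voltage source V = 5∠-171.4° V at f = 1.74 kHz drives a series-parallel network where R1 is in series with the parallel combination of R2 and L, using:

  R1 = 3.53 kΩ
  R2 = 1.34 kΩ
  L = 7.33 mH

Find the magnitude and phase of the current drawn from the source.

Step 1 — Angular frequency: ω = 2π·f = 2π·1740 = 1.093e+04 rad/s.
Step 2 — Component impedances:
  R1: Z = R = 3530 Ω
  R2: Z = R = 1340 Ω
  L: Z = jωL = j·1.093e+04·0.00733 = 0 + j80.14 Ω
Step 3 — Parallel branch: R2 || L = 1/(1/R2 + 1/L) = 4.775 + j79.85 Ω.
Step 4 — Series with R1: Z_total = R1 + (R2 || L) = 3535 + j79.85 Ω = 3536∠1.3° Ω.
Step 5 — Source phasor: V = 5∠-171.4° V = -4.944 - j0.7477 V.
Step 6 — Ohm's law: I = V / Z_total = (-4.944 - j0.7477) / (3535 + j79.85) = -0.001403 - j0.0001798 A.
Step 7 — Convert to polar: |I| = 0.001414 A, ∠I = -172.7°.

I = 0.001414∠-172.7° A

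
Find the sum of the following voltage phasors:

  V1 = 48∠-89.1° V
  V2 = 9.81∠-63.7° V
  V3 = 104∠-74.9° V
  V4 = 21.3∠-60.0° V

Step 1 — Convert each phasor to rectangular form:
  V1 = 48·(cos(-89.1°) + j·sin(-89.1°)) = 0.754 - j47.99 V
  V2 = 9.81·(cos(-63.7°) + j·sin(-63.7°)) = 4.347 - j8.795 V
  V3 = 104·(cos(-74.9°) + j·sin(-74.9°)) = 27.09 - j100.4 V
  V4 = 21.3·(cos(-60.0°) + j·sin(-60.0°)) = 10.65 - j18.45 V
Step 2 — Sum components: V_total = 42.84 - j175.6 V.
Step 3 — Convert to polar: |V_total| = 180.8 V, ∠V_total = -76.3°.

V_total = 180.8∠-76.3° V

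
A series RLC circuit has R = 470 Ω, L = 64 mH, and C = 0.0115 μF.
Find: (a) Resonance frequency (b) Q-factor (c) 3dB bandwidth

Step 1 — Resonance: ω₀ = 1/√(LC) = 1/√(0.064·1.15e-08) = 3.686e+04 rad/s.
Step 2 — f₀ = ω₀/(2π) = 5867 Hz.
Step 3 — Series Q: Q = ω₀L/R = 3.686e+04·0.064/470 = 5.019.
Step 4 — Bandwidth: Δω = ω₀/Q = 7344 rad/s; BW = Δω/(2π) = 1169 Hz.

(a) f₀ = 5867 Hz  (b) Q = 5.019  (c) BW = 1169 Hz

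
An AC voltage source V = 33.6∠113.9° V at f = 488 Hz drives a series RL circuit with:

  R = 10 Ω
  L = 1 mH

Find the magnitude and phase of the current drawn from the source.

Step 1 — Angular frequency: ω = 2π·f = 2π·488 = 3066 rad/s.
Step 2 — Component impedances:
  R: Z = R = 10 Ω
  L: Z = jωL = j·3066·0.001 = 0 + j3.066 Ω
Step 3 — Series combination: Z_total = R + L = 10 + j3.066 Ω = 10.46∠17.0° Ω.
Step 4 — Source phasor: V = 33.6∠113.9° V = -13.61 + j30.72 V.
Step 5 — Ohm's law: I = V / Z_total = (-13.61 + j30.72) / (10 + j3.066) = -0.3833 + j3.189 A.
Step 6 — Convert to polar: |I| = 3.212 A, ∠I = 96.9°.

I = 3.212∠96.9° A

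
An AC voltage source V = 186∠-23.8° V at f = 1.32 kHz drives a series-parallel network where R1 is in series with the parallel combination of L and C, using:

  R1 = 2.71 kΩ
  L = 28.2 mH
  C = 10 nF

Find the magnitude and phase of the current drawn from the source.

Step 1 — Angular frequency: ω = 2π·f = 2π·1320 = 8294 rad/s.
Step 2 — Component impedances:
  R1: Z = R = 2710 Ω
  L: Z = jωL = j·8294·0.0282 = 0 + j233.9 Ω
  C: Z = 1/(jωC) = -j/(ω·C) = 0 - j1.206e+04 Ω
Step 3 — Parallel branch: L || C = 1/(1/L + 1/C) = 0 + j238.5 Ω.
Step 4 — Series with R1: Z_total = R1 + (L || C) = 2710 + j238.5 Ω = 2720∠5.0° Ω.
Step 5 — Source phasor: V = 186∠-23.8° V = 170.2 - j75.06 V.
Step 6 — Ohm's law: I = V / Z_total = (170.2 - j75.06) / (2710 + j238.5) = 0.0599 - j0.03297 A.
Step 7 — Convert to polar: |I| = 0.06837 A, ∠I = -28.8°.

I = 0.06837∠-28.8° A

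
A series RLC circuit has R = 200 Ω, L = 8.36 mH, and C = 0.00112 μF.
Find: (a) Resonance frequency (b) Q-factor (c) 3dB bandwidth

Step 1 — Resonance: ω₀ = 1/√(LC) = 1/√(0.00836·1.12e-09) = 3.268e+05 rad/s.
Step 2 — f₀ = ω₀/(2π) = 5.201e+04 Hz.
Step 3 — Series Q: Q = ω₀L/R = 3.268e+05·0.00836/200 = 13.66.
Step 4 — Bandwidth: Δω = ω₀/Q = 2.392e+04 rad/s; BW = Δω/(2π) = 3808 Hz.

(a) f₀ = 5.201e+04 Hz  (b) Q = 13.66  (c) BW = 3808 Hz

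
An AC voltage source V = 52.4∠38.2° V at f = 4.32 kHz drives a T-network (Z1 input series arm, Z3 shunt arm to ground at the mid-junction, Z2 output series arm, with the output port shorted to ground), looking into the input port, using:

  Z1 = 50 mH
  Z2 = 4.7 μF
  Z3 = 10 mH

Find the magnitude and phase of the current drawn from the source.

Step 1 — Angular frequency: ω = 2π·f = 2π·4320 = 2.714e+04 rad/s.
Step 2 — Component impedances:
  Z1: Z = jωL = j·2.714e+04·0.05 = 0 + j1357 Ω
  Z2: Z = 1/(jωC) = -j/(ω·C) = 0 - j7.839 Ω
  Z3: Z = jωL = j·2.714e+04·0.01 = 0 + j271.4 Ω
Step 3 — With the output port shorted to ground, the output series arm Z2 runs from the junction to ground; the shunt arm Z3 also runs from the junction to ground. They appear in parallel: Z3 || Z2 = 0 - j8.072 Ω.
Step 4 — Series with input arm Z1: Z_in = Z1 + (Z3 || Z2) = 0 + j1349 Ω = 1349∠90.0° Ω.
Step 5 — Source phasor: V = 52.4∠38.2° V = 41.18 + j32.4 V.
Step 6 — Ohm's law: I = V / Z_total = (41.18 + j32.4) / (0 + j1349) = 0.02402 - j0.03052 A.
Step 7 — Convert to polar: |I| = 0.03884 A, ∠I = -51.8°.

I = 0.03884∠-51.8° A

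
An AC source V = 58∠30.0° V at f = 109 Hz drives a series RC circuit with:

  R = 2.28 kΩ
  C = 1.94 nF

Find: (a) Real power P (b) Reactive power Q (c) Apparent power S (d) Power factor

Step 1 — Angular frequency: ω = 2π·f = 2π·109 = 684.9 rad/s.
Step 2 — Component impedances:
  R: Z = R = 2280 Ω
  C: Z = 1/(jωC) = -j/(ω·C) = 0 - j7.526e+05 Ω
Step 3 — Series combination: Z_total = R + C = 2280 - j7.526e+05 Ω = 7.527e+05∠-89.8° Ω.
Step 4 — Source phasor: V = 58∠30.0° V = 50.23 + j29 V.
Step 5 — Current: I = V / Z = -3.833e-05 + j6.685e-05 A = 7.706e-05∠119.8° A.
Step 6 — Complex power: S = V·I* = 1.354e-05 - j0.00447 VA.
Step 7 — Real power: P = Re(S) = 1.354e-05 W.
Step 8 — Reactive power: Q = Im(S) = -0.00447 VAR.
Step 9 — Apparent power: |S| = 0.00447 VA.
Step 10 — Power factor: PF = P/|S| = 0.003029 (leading).

(a) P = 1.354e-05 W  (b) Q = -0.00447 VAR  (c) S = 0.00447 VA  (d) PF = 0.003029 (leading)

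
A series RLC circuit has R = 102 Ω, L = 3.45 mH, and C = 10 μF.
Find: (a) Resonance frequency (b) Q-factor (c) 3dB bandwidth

Step 1 — Resonance: ω₀ = 1/√(LC) = 1/√(0.00345·1e-05) = 5384 rad/s.
Step 2 — f₀ = ω₀/(2π) = 856.9 Hz.
Step 3 — Series Q: Q = ω₀L/R = 5384·0.00345/102 = 0.1821.
Step 4 — Bandwidth: Δω = ω₀/Q = 2.957e+04 rad/s; BW = Δω/(2π) = 4705 Hz.

(a) f₀ = 856.9 Hz  (b) Q = 0.1821  (c) BW = 4705 Hz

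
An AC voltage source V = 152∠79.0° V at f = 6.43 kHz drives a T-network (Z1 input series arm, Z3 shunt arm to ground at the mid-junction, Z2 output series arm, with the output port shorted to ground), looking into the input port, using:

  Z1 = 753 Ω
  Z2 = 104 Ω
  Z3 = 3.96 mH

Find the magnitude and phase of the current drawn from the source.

Step 1 — Angular frequency: ω = 2π·f = 2π·6430 = 4.04e+04 rad/s.
Step 2 — Component impedances:
  Z1: Z = R = 753 Ω
  Z2: Z = R = 104 Ω
  Z3: Z = jωL = j·4.04e+04·0.00396 = 0 + j160 Ω
Step 3 — With the output port shorted to ground, the output series arm Z2 runs from the junction to ground; the shunt arm Z3 also runs from the junction to ground. They appear in parallel: Z3 || Z2 = 73.11 + j47.52 Ω.
Step 4 — Series with input arm Z1: Z_in = Z1 + (Z3 || Z2) = 826.1 + j47.52 Ω = 827.5∠3.3° Ω.
Step 5 — Source phasor: V = 152∠79.0° V = 29 + j149.2 V.
Step 6 — Ohm's law: I = V / Z_total = (29 + j149.2) / (826.1 + j47.52) = 0.04535 + j0.178 A.
Step 7 — Convert to polar: |I| = 0.1837 A, ∠I = 75.7°.

I = 0.1837∠75.7° A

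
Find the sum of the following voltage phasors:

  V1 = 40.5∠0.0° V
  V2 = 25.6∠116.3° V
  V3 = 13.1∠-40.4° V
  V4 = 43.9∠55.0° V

Step 1 — Convert each phasor to rectangular form:
  V1 = 40.5·(cos(0.0°) + j·sin(0.0°)) = 40.5 V
  V2 = 25.6·(cos(116.3°) + j·sin(116.3°)) = -11.34 + j22.95 V
  V3 = 13.1·(cos(-40.4°) + j·sin(-40.4°)) = 9.976 - j8.49 V
  V4 = 43.9·(cos(55.0°) + j·sin(55.0°)) = 25.18 + j35.96 V
Step 2 — Sum components: V_total = 64.31 + j50.42 V.
Step 3 — Convert to polar: |V_total| = 81.72 V, ∠V_total = 38.1°.

V_total = 81.72∠38.1° V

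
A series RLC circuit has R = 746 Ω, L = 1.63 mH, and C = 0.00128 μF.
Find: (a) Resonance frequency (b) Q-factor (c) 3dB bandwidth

Step 1 — Resonance condition Im(Z)=0 gives ω₀ = 1/√(LC).
Step 2 — ω₀ = 1/√(0.00163·1.28e-09) = 6.923e+05 rad/s.
Step 3 — f₀ = ω₀/(2π) = 1.102e+05 Hz.
Step 4 — Series Q: Q = ω₀L/R = 6.923e+05·0.00163/746 = 1.513.
Step 5 — 3dB bandwidth: Δω = ω₀/Q = 4.577e+05 rad/s; BW = Δω/(2π) = 7.284e+04 Hz.

(a) f₀ = 1.102e+05 Hz  (b) Q = 1.513  (c) BW = 7.284e+04 Hz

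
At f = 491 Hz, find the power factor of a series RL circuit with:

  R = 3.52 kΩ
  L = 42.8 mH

Step 1 — Angular frequency: ω = 2π·f = 2π·491 = 3085 rad/s.
Step 2 — Component impedances:
  R: Z = R = 3520 Ω
  L: Z = jωL = j·3085·0.0428 = 0 + j132 Ω
Step 3 — Series combination: Z_total = R + L = 3520 + j132 Ω = 3522∠2.1° Ω.
Step 4 — Power factor: PF = cos(φ) = Re(Z)/|Z| = 3520/3522.5 = 0.9993.
Step 5 — Type: Im(Z) = 132 ⇒ lagging (phase φ = 2.1°).

PF = 0.9993 (lagging, φ = 2.1°)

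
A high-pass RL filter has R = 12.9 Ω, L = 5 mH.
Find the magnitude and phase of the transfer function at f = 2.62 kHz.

Step 1 — Angular frequency: ω = 2π·2620 = 1.646e+04 rad/s.
Step 2 — Transfer function: H(jω) = jωL/(R + jωL).
Step 3 — Numerator jωL = j·82.31; denominator R + jωL = 12.9 + j82.31.
Step 4 — H = 0.976 + j0.153.
Step 5 — Magnitude: |H| = 0.9879 (-0.1 dB); phase: φ = 8.9°.

|H| = 0.9879 (-0.1 dB), φ = 8.9°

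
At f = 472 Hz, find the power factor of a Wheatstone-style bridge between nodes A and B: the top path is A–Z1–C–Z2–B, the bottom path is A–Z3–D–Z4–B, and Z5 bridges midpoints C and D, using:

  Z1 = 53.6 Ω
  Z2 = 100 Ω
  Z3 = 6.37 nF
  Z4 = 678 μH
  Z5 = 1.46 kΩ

Step 1 — Angular frequency: ω = 2π·f = 2π·472 = 2966 rad/s.
Step 2 — Component impedances:
  Z1: Z = R = 53.6 Ω
  Z2: Z = R = 100 Ω
  Z3: Z = 1/(jωC) = -j/(ω·C) = 0 - j5.293e+04 Ω
  Z4: Z = jωL = j·2966·0.000678 = 0 + j2.011 Ω
  Z5: Z = R = 1460 Ω
Step 3 — Bridge requires nodal analysis (the Z5 bridge couples midpoints C and D, so the two paths cannot be reduced to a simple series/parallel combination). Setting node B to ground and injecting 1 A at node A, the 3-node admittance system at A, C, D solves to V_A = Z_AB = 147.2 - j0.401 Ω = 147.2∠-0.2° Ω.
Step 4 — Power factor: PF = cos(φ) = Re(Z)/|Z| = 147.2/147.2 = 1.
Step 5 — Type: Im(Z) = -0.401 ⇒ leading (phase φ = -0.2°).

PF = 1 (leading, φ = -0.2°)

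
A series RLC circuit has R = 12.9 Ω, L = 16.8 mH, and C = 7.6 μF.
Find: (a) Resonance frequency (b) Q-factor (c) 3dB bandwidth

Step 1 — Resonance: ω₀ = 1/√(LC) = 1/√(0.0168·7.6e-06) = 2799 rad/s.
Step 2 — f₀ = ω₀/(2π) = 445.4 Hz.
Step 3 — Series Q: Q = ω₀L/R = 2799·0.0168/12.9 = 3.645.
Step 4 — Bandwidth: Δω = ω₀/Q = 767.9 rad/s; BW = Δω/(2π) = 122.2 Hz.

(a) f₀ = 445.4 Hz  (b) Q = 3.645  (c) BW = 122.2 Hz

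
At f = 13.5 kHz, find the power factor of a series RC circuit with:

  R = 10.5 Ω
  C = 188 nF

Step 1 — Angular frequency: ω = 2π·f = 2π·1.35e+04 = 8.482e+04 rad/s.
Step 2 — Component impedances:
  R: Z = R = 10.5 Ω
  C: Z = 1/(jωC) = -j/(ω·C) = 0 - j62.71 Ω
Step 3 — Series combination: Z_total = R + C = 10.5 - j62.71 Ω = 63.58∠-80.5° Ω.
Step 4 — Power factor: PF = cos(φ) = Re(Z)/|Z| = 10.5/63.58 = 0.1651.
Step 5 — Type: Im(Z) = -62.71 ⇒ leading (phase φ = -80.5°).

PF = 0.1651 (leading, φ = -80.5°)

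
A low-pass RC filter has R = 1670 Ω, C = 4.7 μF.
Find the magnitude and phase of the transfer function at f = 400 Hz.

Step 1 — Angular frequency: ω = 2π·400 = 2513 rad/s.
Step 2 — Transfer function: H(jω) = 1/(1 + jωRC).
Step 3 — Denominator: 1 + jωRC = 1 + j·2513·1670·4.7e-06 = 1 + j19.73.
Step 4 — H = 0.002563 - j0.05056.
Step 5 — Magnitude: |H| = 0.05063 (-25.9 dB); phase: φ = -87.1°.

|H| = 0.05063 (-25.9 dB), φ = -87.1°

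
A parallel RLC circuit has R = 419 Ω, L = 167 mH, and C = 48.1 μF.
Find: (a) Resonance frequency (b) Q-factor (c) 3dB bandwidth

Step 1 — Resonance: ω₀ = 1/√(LC) = 1/√(0.167·4.81e-05) = 352.8 rad/s.
Step 2 — f₀ = ω₀/(2π) = 56.16 Hz.
Step 3 — Parallel Q: Q = R/(ω₀L) = 419/(352.8·0.167) = 7.111.
Step 4 — Bandwidth: Δω = ω₀/Q = 49.62 rad/s; BW = Δω/(2π) = 7.897 Hz.

(a) f₀ = 56.16 Hz  (b) Q = 7.111  (c) BW = 7.897 Hz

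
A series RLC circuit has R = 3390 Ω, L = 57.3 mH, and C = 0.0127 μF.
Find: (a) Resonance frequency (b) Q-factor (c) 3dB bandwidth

Step 1 — Resonance condition Im(Z)=0 gives ω₀ = 1/√(LC).
Step 2 — ω₀ = 1/√(0.0573·1.27e-08) = 3.707e+04 rad/s.
Step 3 — f₀ = ω₀/(2π) = 5900 Hz.
Step 4 — Series Q: Q = ω₀L/R = 3.707e+04·0.0573/3390 = 0.6266.
Step 5 — 3dB bandwidth: Δω = ω₀/Q = 5.916e+04 rad/s; BW = Δω/(2π) = 9416 Hz.

(a) f₀ = 5900 Hz  (b) Q = 0.6266  (c) BW = 9416 Hz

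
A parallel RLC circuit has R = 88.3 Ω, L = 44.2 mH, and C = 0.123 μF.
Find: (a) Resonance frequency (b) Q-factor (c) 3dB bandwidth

Step 1 — Resonance: ω₀ = 1/√(LC) = 1/√(0.0442·1.23e-07) = 1.356e+04 rad/s.
Step 2 — f₀ = ω₀/(2π) = 2159 Hz.
Step 3 — Parallel Q: Q = R/(ω₀L) = 88.3/(1.356e+04·0.0442) = 0.1473.
Step 4 — Bandwidth: Δω = ω₀/Q = 9.207e+04 rad/s; BW = Δω/(2π) = 1.465e+04 Hz.

(a) f₀ = 2159 Hz  (b) Q = 0.1473  (c) BW = 1.465e+04 Hz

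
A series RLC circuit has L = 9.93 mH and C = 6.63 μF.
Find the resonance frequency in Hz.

Step 1 — Resonance condition Im(Z)=0 gives ω₀ = 1/√(LC).
Step 2 — ω₀ = 1/√(0.00993·6.63e-06) = 3897 rad/s.
Step 3 — f₀ = ω₀/(2π) = 620.3 Hz.

f₀ = 620.3 Hz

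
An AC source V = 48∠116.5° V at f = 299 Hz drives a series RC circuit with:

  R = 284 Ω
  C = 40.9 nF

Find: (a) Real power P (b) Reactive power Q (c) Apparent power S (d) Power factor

Step 1 — Angular frequency: ω = 2π·f = 2π·299 = 1879 rad/s.
Step 2 — Component impedances:
  R: Z = R = 284 Ω
  C: Z = 1/(jωC) = -j/(ω·C) = 0 - j1.301e+04 Ω
Step 3 — Series combination: Z_total = R + C = 284 - j1.301e+04 Ω = 1.302e+04∠-88.7° Ω.
Step 4 — Source phasor: V = 48∠116.5° V = -21.42 + j42.96 V.
Step 5 — Current: I = V / Z = -0.003335 - j0.001573 A = 0.003687∠-154.8° A.
Step 6 — Complex power: S = V·I* = 0.003861 - j0.1769 VA.
Step 7 — Real power: P = Re(S) = 0.003861 W.
Step 8 — Reactive power: Q = Im(S) = -0.1769 VAR.
Step 9 — Apparent power: |S| = 0.177 VA.
Step 10 — Power factor: PF = P/|S| = 0.02182 (leading).

(a) P = 0.003861 W  (b) Q = -0.1769 VAR  (c) S = 0.177 VA  (d) PF = 0.02182 (leading)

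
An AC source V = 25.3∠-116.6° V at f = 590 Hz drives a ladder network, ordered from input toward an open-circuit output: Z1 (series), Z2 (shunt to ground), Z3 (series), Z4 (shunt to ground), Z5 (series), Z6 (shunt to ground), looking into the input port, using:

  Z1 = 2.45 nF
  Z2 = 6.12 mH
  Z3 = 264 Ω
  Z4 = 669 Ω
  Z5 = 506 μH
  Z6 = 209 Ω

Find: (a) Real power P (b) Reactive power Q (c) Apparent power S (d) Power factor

Step 1 — Angular frequency: ω = 2π·f = 2π·590 = 3707 rad/s.
Step 2 — Component impedances:
  Z1: Z = 1/(jωC) = -j/(ω·C) = 0 - j1.101e+05 Ω
  Z2: Z = jωL = j·3707·0.00612 = 0 + j22.69 Ω
  Z3: Z = R = 264 Ω
  Z4: Z = R = 669 Ω
  Z5: Z = jωL = j·3707·0.000506 = 0 + j1.876 Ω
  Z6: Z = R = 209 Ω
Step 3 — Ladder network (open output): work backward from the far end, alternating series and parallel combinations. Z_in = 1.212 - j1.101e+05 Ω = 1.101e+05∠-90.0° Ω.
Step 4 — Source phasor: V = 25.3∠-116.6° V = -11.33 - j22.62 V.
Step 5 — Current: I = V / Z = 0.0002055 - j0.0001029 A = 0.0002298∠-26.6° A.
Step 6 — Complex power: S = V·I* = 6.403e-08 - j0.005815 VA.
Step 7 — Real power: P = Re(S) = 6.403e-08 W.
Step 8 — Reactive power: Q = Im(S) = -0.005815 VAR.
Step 9 — Apparent power: |S| = 0.005815 VA.
Step 10 — Power factor: PF = P/|S| = 1.101e-05 (leading).

(a) P = 6.403e-08 W  (b) Q = -0.005815 VAR  (c) S = 0.005815 VA  (d) PF = 1.101e-05 (leading)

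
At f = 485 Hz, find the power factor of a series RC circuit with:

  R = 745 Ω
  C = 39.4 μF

Step 1 — Angular frequency: ω = 2π·f = 2π·485 = 3047 rad/s.
Step 2 — Component impedances:
  R: Z = R = 745 Ω
  C: Z = 1/(jωC) = -j/(ω·C) = 0 - j8.329 Ω
Step 3 — Series combination: Z_total = R + C = 745 - j8.329 Ω = 745∠-0.6° Ω.
Step 4 — Power factor: PF = cos(φ) = Re(Z)/|Z| = 745/745.05 = 0.9999.
Step 5 — Type: Im(Z) = -8.329 ⇒ leading (phase φ = -0.6°).

PF = 0.9999 (leading, φ = -0.6°)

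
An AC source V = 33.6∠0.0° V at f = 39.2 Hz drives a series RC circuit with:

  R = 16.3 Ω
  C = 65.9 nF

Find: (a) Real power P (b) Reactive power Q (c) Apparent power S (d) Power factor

Step 1 — Angular frequency: ω = 2π·f = 2π·39.2 = 246.3 rad/s.
Step 2 — Component impedances:
  R: Z = R = 16.3 Ω
  C: Z = 1/(jωC) = -j/(ω·C) = 0 - j6.161e+04 Ω
Step 3 — Series combination: Z_total = R + C = 16.3 - j6.161e+04 Ω = 6.161e+04∠-90.0° Ω.
Step 4 — Source phasor: V = 33.6∠0.0° V = 33.6 V.
Step 5 — Current: I = V / Z = 1.443e-07 + j0.0005454 A = 0.0005454∠90.0° A.
Step 6 — Complex power: S = V·I* = 4.848e-06 - j0.01832 VA.
Step 7 — Real power: P = Re(S) = 4.848e-06 W.
Step 8 — Reactive power: Q = Im(S) = -0.01832 VAR.
Step 9 — Apparent power: |S| = 0.01832 VA.
Step 10 — Power factor: PF = P/|S| = 0.0002646 (leading).

(a) P = 4.848e-06 W  (b) Q = -0.01832 VAR  (c) S = 0.01832 VA  (d) PF = 0.0002646 (leading)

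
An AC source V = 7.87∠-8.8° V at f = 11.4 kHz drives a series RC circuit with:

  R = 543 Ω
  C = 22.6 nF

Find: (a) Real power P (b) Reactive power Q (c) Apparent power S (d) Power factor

Step 1 — Angular frequency: ω = 2π·f = 2π·1.14e+04 = 7.163e+04 rad/s.
Step 2 — Component impedances:
  R: Z = R = 543 Ω
  C: Z = 1/(jωC) = -j/(ω·C) = 0 - j617.7 Ω
Step 3 — Series combination: Z_total = R + C = 543 - j617.7 Ω = 822.5∠-48.7° Ω.
Step 4 — Source phasor: V = 7.87∠-8.8° V = 7.777 - j1.204 V.
Step 5 — Current: I = V / Z = 0.007343 + j0.006136 A = 0.009569∠39.9° A.
Step 6 — Complex power: S = V·I* = 0.04972 - j0.05656 VA.
Step 7 — Real power: P = Re(S) = 0.04972 W.
Step 8 — Reactive power: Q = Im(S) = -0.05656 VAR.
Step 9 — Apparent power: |S| = 0.07531 VA.
Step 10 — Power factor: PF = P/|S| = 0.6602 (leading).

(a) P = 0.04972 W  (b) Q = -0.05656 VAR  (c) S = 0.07531 VA  (d) PF = 0.6602 (leading)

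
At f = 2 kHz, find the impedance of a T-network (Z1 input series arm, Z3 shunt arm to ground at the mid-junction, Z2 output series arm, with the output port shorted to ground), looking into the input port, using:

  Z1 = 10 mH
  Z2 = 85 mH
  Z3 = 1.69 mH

Step 1 — Angular frequency: ω = 2π·f = 2π·2000 = 1.257e+04 rad/s.
Step 2 — Component impedances:
  Z1: Z = jωL = j·1.257e+04·0.01 = 0 + j125.7 Ω
  Z2: Z = jωL = j·1.257e+04·0.085 = 0 + j1068 Ω
  Z3: Z = jωL = j·1.257e+04·0.00169 = 0 + j21.24 Ω
Step 3 — With the output port shorted to ground, the output series arm Z2 runs from the junction to ground; the shunt arm Z3 also runs from the junction to ground. They appear in parallel: Z3 || Z2 = 0 + j20.82 Ω.
Step 4 — Series with input arm Z1: Z_in = Z1 + (Z3 || Z2) = 0 + j146.5 Ω = 146.5∠90.0° Ω.

Z = 0 + j146.5 Ω = 146.5∠90.0° Ω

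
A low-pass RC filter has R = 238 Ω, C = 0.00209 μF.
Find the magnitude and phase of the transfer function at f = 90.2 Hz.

Step 1 — Angular frequency: ω = 2π·90.2 = 566.7 rad/s.
Step 2 — Transfer function: H(jω) = 1/(1 + jωRC).
Step 3 — Denominator: 1 + jωRC = 1 + j·566.7·238·2.09e-09 = 1 + j0.0002819.
Step 4 — H = 1 - j0.0002819.
Step 5 — Magnitude: |H| = 1 (-0.0 dB); phase: φ = -0.0°.

|H| = 1 (-0.0 dB), φ = -0.0°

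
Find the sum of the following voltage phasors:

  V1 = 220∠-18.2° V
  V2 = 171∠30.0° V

Step 1 — Convert each phasor to rectangular form:
  V1 = 220·(cos(-18.2°) + j·sin(-18.2°)) = 209 - j68.71 V
  V2 = 171·(cos(30.0°) + j·sin(30.0°)) = 148.1 + j85.5 V
Step 2 — Sum components: V_total = 357.1 + j16.79 V.
Step 3 — Convert to polar: |V_total| = 357.5 V, ∠V_total = 2.7°.

V_total = 357.5∠2.7° V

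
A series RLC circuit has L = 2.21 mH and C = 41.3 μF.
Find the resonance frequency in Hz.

Step 1 — Resonance condition Im(Z)=0 gives ω₀ = 1/√(LC).
Step 2 — ω₀ = 1/√(0.00221·4.13e-05) = 3310 rad/s.
Step 3 — f₀ = ω₀/(2π) = 526.8 Hz.

f₀ = 526.8 Hz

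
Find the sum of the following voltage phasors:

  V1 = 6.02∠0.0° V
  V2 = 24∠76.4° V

Step 1 — Convert each phasor to rectangular form:
  V1 = 6.02·(cos(0.0°) + j·sin(0.0°)) = 6.02 V
  V2 = 24·(cos(76.4°) + j·sin(76.4°)) = 5.643 + j23.33 V
Step 2 — Sum components: V_total = 11.66 + j23.33 V.
Step 3 — Convert to polar: |V_total| = 26.08 V, ∠V_total = 63.4°.

V_total = 26.08∠63.4° V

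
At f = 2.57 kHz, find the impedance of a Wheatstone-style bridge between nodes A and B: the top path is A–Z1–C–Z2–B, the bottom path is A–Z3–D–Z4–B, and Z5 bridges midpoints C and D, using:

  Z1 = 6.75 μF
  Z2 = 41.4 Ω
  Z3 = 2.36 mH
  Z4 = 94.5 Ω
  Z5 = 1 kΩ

Step 1 — Angular frequency: ω = 2π·f = 2π·2570 = 1.615e+04 rad/s.
Step 2 — Component impedances:
  Z1: Z = 1/(jωC) = -j/(ω·C) = 0 - j9.175 Ω
  Z2: Z = R = 41.4 Ω
  Z3: Z = jωL = j·1.615e+04·0.00236 = 0 + j38.11 Ω
  Z4: Z = R = 94.5 Ω
  Z5: Z = R = 1000 Ω
Step 3 — Bridge requires nodal analysis (the Z5 bridge couples midpoints C and D, so the two paths cannot be reduced to a simple series/parallel combination). Setting node B to ground and injecting 1 A at node A, the 3-node admittance system at A, C, D solves to V_A = Z_AB = 31.34 - j1.518 Ω = 31.38∠-2.8° Ω.

Z = 31.34 - j1.518 Ω = 31.38∠-2.8° Ω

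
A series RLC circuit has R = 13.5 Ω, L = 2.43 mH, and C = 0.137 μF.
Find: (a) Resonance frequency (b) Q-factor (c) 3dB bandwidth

Step 1 — Resonance: ω₀ = 1/√(LC) = 1/√(0.00243·1.37e-07) = 5.481e+04 rad/s.
Step 2 — f₀ = ω₀/(2π) = 8723 Hz.
Step 3 — Series Q: Q = ω₀L/R = 5.481e+04·0.00243/13.5 = 9.865.
Step 4 — Bandwidth: Δω = ω₀/Q = 5556 rad/s; BW = Δω/(2π) = 884.2 Hz.

(a) f₀ = 8723 Hz  (b) Q = 9.865  (c) BW = 884.2 Hz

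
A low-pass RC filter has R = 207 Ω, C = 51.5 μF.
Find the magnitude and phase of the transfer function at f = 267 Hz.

Step 1 — Angular frequency: ω = 2π·267 = 1678 rad/s.
Step 2 — Transfer function: H(jω) = 1/(1 + jωRC).
Step 3 — Denominator: 1 + jωRC = 1 + j·1678·207·5.15e-05 = 1 + j17.88.
Step 4 — H = 0.003117 - j0.05574.
Step 5 — Magnitude: |H| = 0.05583 (-25.1 dB); phase: φ = -86.8°.

|H| = 0.05583 (-25.1 dB), φ = -86.8°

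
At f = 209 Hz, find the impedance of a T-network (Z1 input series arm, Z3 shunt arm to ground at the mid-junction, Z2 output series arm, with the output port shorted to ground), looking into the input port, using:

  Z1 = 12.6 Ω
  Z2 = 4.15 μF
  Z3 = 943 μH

Step 1 — Angular frequency: ω = 2π·f = 2π·209 = 1313 rad/s.
Step 2 — Component impedances:
  Z1: Z = R = 12.6 Ω
  Z2: Z = 1/(jωC) = -j/(ω·C) = 0 - j183.5 Ω
  Z3: Z = jωL = j·1313·0.000943 = 0 + j1.238 Ω
Step 3 — With the output port shorted to ground, the output series arm Z2 runs from the junction to ground; the shunt arm Z3 also runs from the junction to ground. They appear in parallel: Z3 || Z2 = 0 + j1.247 Ω.
Step 4 — Series with input arm Z1: Z_in = Z1 + (Z3 || Z2) = 12.6 + j1.247 Ω = 12.66∠5.7° Ω.

Z = 12.6 + j1.247 Ω = 12.66∠5.7° Ω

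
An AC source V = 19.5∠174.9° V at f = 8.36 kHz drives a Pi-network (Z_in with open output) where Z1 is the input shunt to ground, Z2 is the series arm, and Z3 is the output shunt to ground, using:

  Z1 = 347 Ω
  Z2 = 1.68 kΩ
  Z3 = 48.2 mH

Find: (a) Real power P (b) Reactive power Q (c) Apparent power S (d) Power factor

Step 1 — Angular frequency: ω = 2π·f = 2π·8360 = 5.253e+04 rad/s.
Step 2 — Component impedances:
  Z1: Z = R = 347 Ω
  Z2: Z = R = 1680 Ω
  Z3: Z = jωL = j·5.253e+04·0.0482 = 0 + j2532 Ω
Step 3 — With open output, the series arm Z2 and the output shunt Z3 appear in series to ground: Z2 + Z3 = 1680 + j2532 Ω.
Step 4 — Parallel with input shunt Z1: Z_in = Z1 || (Z2 + Z3) = 323.8 + j28.98 Ω = 325.1∠5.1° Ω.
Step 5 — Source phasor: V = 19.5∠174.9° V = -19.42 + j1.733 V.
Step 6 — Current: I = V / Z = -0.05903 + j0.01064 A = 0.05998∠169.8° A.
Step 7 — Complex power: S = V·I* = 1.165 + j0.1043 VA.
Step 8 — Real power: P = Re(S) = 1.165 W.
Step 9 — Reactive power: Q = Im(S) = 0.1043 VAR.
Step 10 — Apparent power: |S| = 1.17 VA.
Step 11 — Power factor: PF = P/|S| = 0.996 (lagging).

(a) P = 1.165 W  (b) Q = 0.1043 VAR  (c) S = 1.17 VA  (d) PF = 0.996 (lagging)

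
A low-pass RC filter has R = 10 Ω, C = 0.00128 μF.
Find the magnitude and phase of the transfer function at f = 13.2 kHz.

Step 1 — Angular frequency: ω = 2π·1.32e+04 = 8.294e+04 rad/s.
Step 2 — Transfer function: H(jω) = 1/(1 + jωRC).
Step 3 — Denominator: 1 + jωRC = 1 + j·8.294e+04·10·1.28e-09 = 1 + j0.001062.
Step 4 — H = 1 - j0.001062.
Step 5 — Magnitude: |H| = 1 (-0.0 dB); phase: φ = -0.1°.

|H| = 1 (-0.0 dB), φ = -0.1°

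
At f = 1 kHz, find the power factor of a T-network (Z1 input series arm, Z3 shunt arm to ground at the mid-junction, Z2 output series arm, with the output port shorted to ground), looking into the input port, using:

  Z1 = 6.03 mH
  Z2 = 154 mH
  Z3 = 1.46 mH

Step 1 — Angular frequency: ω = 2π·f = 2π·1000 = 6283 rad/s.
Step 2 — Component impedances:
  Z1: Z = jωL = j·6283·0.00603 = 0 + j37.89 Ω
  Z2: Z = jωL = j·6283·0.154 = 0 + j967.6 Ω
  Z3: Z = jωL = j·6283·0.00146 = 0 + j9.173 Ω
Step 3 — With the output port shorted to ground, the output series arm Z2 runs from the junction to ground; the shunt arm Z3 also runs from the junction to ground. They appear in parallel: Z3 || Z2 = 0 + j9.087 Ω.
Step 4 — Series with input arm Z1: Z_in = Z1 + (Z3 || Z2) = 0 + j46.97 Ω = 46.97∠90.0° Ω.
Step 5 — Power factor: PF = cos(φ) = Re(Z)/|Z| = 0/46.97 = 0.
Step 6 — Type: Im(Z) = 46.97 ⇒ lagging (phase φ = 90.0°).

PF = 0 (lagging, φ = 90.0°)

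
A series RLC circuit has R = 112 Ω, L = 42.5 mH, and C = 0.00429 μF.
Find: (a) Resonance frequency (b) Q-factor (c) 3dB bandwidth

Step 1 — Resonance condition Im(Z)=0 gives ω₀ = 1/√(LC).
Step 2 — ω₀ = 1/√(0.0425·4.29e-09) = 7.406e+04 rad/s.
Step 3 — f₀ = ω₀/(2π) = 1.179e+04 Hz.
Step 4 — Series Q: Q = ω₀L/R = 7.406e+04·0.0425/112 = 28.1.
Step 5 — 3dB bandwidth: Δω = ω₀/Q = 2635 rad/s; BW = Δω/(2π) = 419.4 Hz.

(a) f₀ = 1.179e+04 Hz  (b) Q = 28.1  (c) BW = 419.4 Hz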